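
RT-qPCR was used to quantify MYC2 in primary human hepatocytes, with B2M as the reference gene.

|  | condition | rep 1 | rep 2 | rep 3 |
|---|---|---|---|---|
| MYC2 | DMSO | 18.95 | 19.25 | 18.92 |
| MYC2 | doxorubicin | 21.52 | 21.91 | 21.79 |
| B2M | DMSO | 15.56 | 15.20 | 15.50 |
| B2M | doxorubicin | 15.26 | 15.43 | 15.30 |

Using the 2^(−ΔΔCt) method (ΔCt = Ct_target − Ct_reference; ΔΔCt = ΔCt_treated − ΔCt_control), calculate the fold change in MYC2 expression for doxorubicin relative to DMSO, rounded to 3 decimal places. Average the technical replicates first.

Mean Ct: MYC2 DMSO 19.040; MYC2 doxorubicin 21.740; B2M DMSO 15.420; B2M doxorubicin 15.330
ΔCt(DMSO) = 19.040 − 15.420 = 3.620
ΔCt(doxorubicin) = 21.740 − 15.330 = 6.410
ΔΔCt = 6.410 − 3.620 = 2.790
Fold change = 2^(−2.790) = 0.1446

0.145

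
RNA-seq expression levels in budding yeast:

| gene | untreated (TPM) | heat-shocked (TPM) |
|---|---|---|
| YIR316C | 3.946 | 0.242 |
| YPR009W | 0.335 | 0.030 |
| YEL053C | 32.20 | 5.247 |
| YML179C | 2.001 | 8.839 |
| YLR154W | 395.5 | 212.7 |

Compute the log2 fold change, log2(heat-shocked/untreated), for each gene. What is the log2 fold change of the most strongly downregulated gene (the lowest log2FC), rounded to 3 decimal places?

-4.027

log2(0.242/3.946) = -4.027  (YIR316C)
log2(0.030/0.335) = -3.481  (YPR009W)
log2(5.247/32.20) = -2.617  (YEL053C)
log2(8.839/2.001) = 2.143  (YML179C)
log2(212.7/395.5) = -0.895  (YLR154W)
YIR316C is most strongly downregulated.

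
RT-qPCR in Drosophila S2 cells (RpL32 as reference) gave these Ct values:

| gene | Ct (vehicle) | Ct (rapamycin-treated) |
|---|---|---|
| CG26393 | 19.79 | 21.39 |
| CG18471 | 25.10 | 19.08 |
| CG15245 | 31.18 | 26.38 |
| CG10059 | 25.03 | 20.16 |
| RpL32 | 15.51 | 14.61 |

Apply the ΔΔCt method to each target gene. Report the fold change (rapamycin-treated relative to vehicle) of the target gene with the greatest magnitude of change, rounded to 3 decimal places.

CG26393: ΔΔCt = (21.39−14.61) − (19.79−15.51) = 6.78 − 4.28 = 2.50; fold change = 2^-2.50 = 0.177
CG18471: ΔΔCt = (19.08−14.61) − (25.10−15.51) = 4.47 − 9.59 = -5.12; fold change = 2^5.12 = 34.776
CG15245: ΔΔCt = (26.38−14.61) − (31.18−15.51) = 11.77 − 15.67 = -3.90; fold change = 2^3.90 = 14.929
CG10059: ΔΔCt = (20.16−14.61) − (25.03−15.51) = 5.55 − 9.52 = -3.97; fold change = 2^3.97 = 15.671
CG18471 has the largest |ΔΔCt| = 5.12.

34.776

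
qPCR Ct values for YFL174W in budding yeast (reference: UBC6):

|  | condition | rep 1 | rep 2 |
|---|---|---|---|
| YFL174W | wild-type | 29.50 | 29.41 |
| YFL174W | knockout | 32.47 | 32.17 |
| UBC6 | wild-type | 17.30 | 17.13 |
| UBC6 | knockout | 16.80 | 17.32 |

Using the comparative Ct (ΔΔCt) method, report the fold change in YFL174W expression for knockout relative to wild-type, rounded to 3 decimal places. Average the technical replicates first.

Mean Ct: YFL174W wild-type 29.455; YFL174W knockout 32.320; UBC6 wild-type 17.215; UBC6 knockout 17.060
ΔCt(wild-type) = 29.455 − 17.215 = 12.240
ΔCt(knockout) = 32.320 − 17.060 = 15.260
ΔΔCt = 15.260 − 12.240 = 3.020
Fold change = 2^(−3.020) = 0.1233

0.123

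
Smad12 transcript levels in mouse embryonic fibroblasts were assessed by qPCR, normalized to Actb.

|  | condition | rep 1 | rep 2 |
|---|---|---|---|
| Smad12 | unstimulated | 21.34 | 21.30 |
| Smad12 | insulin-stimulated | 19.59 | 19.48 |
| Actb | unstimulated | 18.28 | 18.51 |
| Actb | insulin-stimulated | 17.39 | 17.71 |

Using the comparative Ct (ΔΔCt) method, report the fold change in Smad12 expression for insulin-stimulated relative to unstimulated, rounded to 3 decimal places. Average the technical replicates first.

1.919

Mean Ct: Smad12 unstimulated 21.320; Smad12 insulin-stimulated 19.535; Actb unstimulated 18.395; Actb insulin-stimulated 17.550
ΔCt(unstimulated) = 21.320 − 18.395 = 2.925
ΔCt(insulin-stimulated) = 19.535 − 17.550 = 1.985
ΔΔCt = 1.985 − 2.925 = -0.940
Fold change = 2^(−(-0.940)) = 2^0.940 = 1.9185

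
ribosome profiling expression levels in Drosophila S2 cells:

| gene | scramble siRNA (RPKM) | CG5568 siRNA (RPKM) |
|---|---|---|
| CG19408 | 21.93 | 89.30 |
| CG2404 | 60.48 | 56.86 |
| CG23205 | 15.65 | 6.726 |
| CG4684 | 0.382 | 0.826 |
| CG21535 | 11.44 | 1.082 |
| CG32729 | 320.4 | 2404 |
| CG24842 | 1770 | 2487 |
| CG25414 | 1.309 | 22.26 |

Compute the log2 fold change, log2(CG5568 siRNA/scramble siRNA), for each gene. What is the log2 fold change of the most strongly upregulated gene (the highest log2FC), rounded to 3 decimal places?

log2(89.30/21.93) = 2.026  (CG19408)
log2(56.86/60.48) = -0.089  (CG2404)
log2(6.726/15.65) = -1.218  (CG23205)
log2(0.826/0.382) = 1.113  (CG4684)
log2(1.082/11.44) = -3.402  (CG21535)
log2(2404/320.4) = 2.907  (CG32729)
log2(2487/1770) = 0.491  (CG24842)
log2(22.26/1.309) = 4.088  (CG25414)
CG25414 is most strongly upregulated.

4.088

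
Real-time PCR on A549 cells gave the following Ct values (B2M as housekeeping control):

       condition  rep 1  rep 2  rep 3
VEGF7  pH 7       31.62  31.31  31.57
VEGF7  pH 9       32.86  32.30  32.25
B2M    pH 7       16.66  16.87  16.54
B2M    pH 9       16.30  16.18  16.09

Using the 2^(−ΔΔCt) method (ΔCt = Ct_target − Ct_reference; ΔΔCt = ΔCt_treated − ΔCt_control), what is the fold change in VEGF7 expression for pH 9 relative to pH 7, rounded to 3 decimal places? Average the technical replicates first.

Mean Ct: VEGF7 pH 7 31.500; VEGF7 pH 9 32.470; B2M pH 7 16.690; B2M pH 9 16.190
ΔCt(pH 7) = 31.500 − 16.690 = 14.810
ΔCt(pH 9) = 32.470 − 16.190 = 16.280
ΔΔCt = 16.280 − 14.810 = 1.470
Fold change = 2^(−1.470) = 0.3610

0.361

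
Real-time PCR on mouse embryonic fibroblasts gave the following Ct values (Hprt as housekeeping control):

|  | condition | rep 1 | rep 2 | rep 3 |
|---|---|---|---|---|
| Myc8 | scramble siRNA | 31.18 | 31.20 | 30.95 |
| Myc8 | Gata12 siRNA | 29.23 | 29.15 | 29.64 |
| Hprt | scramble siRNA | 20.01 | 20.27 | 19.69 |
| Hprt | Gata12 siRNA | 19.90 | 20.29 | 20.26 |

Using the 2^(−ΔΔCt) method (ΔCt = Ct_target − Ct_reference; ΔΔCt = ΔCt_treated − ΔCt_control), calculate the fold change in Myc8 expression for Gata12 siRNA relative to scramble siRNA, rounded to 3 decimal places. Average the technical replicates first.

Mean Ct: Myc8 scramble siRNA 31.110; Myc8 Gata12 siRNA 29.340; Hprt scramble siRNA 19.990; Hprt Gata12 siRNA 20.150
ΔCt(scramble siRNA) = 31.110 − 19.990 = 11.120
ΔCt(Gata12 siRNA) = 29.340 − 20.150 = 9.190
ΔΔCt = 9.190 − 11.120 = -1.930
Fold change = 2^(−(-1.930)) = 2^1.930 = 3.8106

3.811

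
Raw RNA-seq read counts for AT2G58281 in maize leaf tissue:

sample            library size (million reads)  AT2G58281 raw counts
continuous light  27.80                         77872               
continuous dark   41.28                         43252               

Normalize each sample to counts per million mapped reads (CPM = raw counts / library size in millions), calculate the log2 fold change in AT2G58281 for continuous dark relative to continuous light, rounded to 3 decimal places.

-1.419

CPM(continuous light) = 77872 / 27.80 = 2801.1511
CPM(continuous dark) = 43252 / 41.28 = 1047.7713
Fold change = 1047.7713 / 2801.1511 = 0.37405
log2(0.37405) = -1.4187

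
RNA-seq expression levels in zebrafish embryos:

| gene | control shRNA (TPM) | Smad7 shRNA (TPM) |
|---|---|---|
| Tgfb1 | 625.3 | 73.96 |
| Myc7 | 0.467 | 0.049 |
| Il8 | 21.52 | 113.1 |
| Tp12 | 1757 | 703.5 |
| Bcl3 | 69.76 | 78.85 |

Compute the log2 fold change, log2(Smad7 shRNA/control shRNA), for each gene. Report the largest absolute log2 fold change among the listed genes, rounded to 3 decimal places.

3.253

log2(73.96/625.3) = -3.080  (Tgfb1)
log2(0.049/0.467) = -3.253  (Myc7)
log2(113.1/21.52) = 2.394  (Il8)
log2(703.5/1757) = -1.320  (Tp12)
log2(78.85/69.76) = 0.177  (Bcl3)
The largest magnitude belongs to Myc7.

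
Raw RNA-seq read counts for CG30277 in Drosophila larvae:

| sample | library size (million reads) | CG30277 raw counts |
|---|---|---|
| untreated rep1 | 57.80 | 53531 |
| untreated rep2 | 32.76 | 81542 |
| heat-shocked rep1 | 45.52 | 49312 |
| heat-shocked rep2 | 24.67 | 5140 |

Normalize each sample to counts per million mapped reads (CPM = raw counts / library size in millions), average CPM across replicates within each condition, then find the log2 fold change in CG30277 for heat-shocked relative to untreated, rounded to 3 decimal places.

-1.403

CPM(untreated rep1) = 53531 / 57.80 = 926.1419
CPM(untreated rep2) = 81542 / 32.76 = 2489.0720
CPM(heat-shocked rep1) = 49312 / 45.52 = 1083.3040
CPM(heat-shocked rep2) = 5140 / 24.67 = 208.3502
mean CPM(untreated) = 1707.6070; mean CPM(heat-shocked) = 645.8271
Fold change = 645.8271 / 1707.6070 = 0.37821
log2(0.37821) = -1.4028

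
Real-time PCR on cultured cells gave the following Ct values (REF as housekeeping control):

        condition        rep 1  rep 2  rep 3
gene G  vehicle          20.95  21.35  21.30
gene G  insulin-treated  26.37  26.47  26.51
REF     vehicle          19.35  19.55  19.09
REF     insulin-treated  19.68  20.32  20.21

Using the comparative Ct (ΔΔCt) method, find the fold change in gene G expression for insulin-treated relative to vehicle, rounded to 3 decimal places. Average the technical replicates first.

0.044

Mean Ct: gene G vehicle 21.200; gene G insulin-treated 26.450; REF vehicle 19.330; REF insulin-treated 20.070
ΔCt(vehicle) = 21.200 − 19.330 = 1.870
ΔCt(insulin-treated) = 26.450 − 20.070 = 6.380
ΔΔCt = 6.380 − 1.870 = 4.510
Fold change = 2^(−4.510) = 0.0439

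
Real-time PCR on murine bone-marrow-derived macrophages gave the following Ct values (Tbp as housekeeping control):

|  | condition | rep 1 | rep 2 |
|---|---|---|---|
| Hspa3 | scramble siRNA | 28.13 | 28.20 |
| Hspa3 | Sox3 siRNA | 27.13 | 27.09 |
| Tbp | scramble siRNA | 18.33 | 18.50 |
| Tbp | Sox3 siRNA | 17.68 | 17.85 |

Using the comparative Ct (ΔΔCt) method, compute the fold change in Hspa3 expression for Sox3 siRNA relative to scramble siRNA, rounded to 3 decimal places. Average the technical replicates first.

1.324

Mean Ct: Hspa3 scramble siRNA 28.165; Hspa3 Sox3 siRNA 27.110; Tbp scramble siRNA 18.415; Tbp Sox3 siRNA 17.765
ΔCt(scramble siRNA) = 28.165 − 18.415 = 9.750
ΔCt(Sox3 siRNA) = 27.110 − 17.765 = 9.345
ΔΔCt = 9.345 − 9.750 = -0.405
Fold change = 2^(−(-0.405)) = 2^0.405 = 1.3241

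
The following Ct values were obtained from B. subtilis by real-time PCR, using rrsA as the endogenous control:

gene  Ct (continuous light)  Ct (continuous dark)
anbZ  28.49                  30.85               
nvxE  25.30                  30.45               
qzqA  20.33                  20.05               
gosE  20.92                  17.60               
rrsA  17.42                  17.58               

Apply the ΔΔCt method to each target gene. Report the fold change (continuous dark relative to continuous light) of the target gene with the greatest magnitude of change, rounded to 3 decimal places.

0.031

anbZ: ΔΔCt = (30.85−17.58) − (28.49−17.42) = 13.27 − 11.07 = 2.20; fold change = 2^-2.20 = 0.218
nvxE: ΔΔCt = (30.45−17.58) − (25.30−17.42) = 12.87 − 7.88 = 4.99; fold change = 2^-4.99 = 0.031
qzqA: ΔΔCt = (20.05−17.58) − (20.33−17.42) = 2.47 − 2.91 = -0.44; fold change = 2^0.44 = 1.357
gosE: ΔΔCt = (17.60−17.58) − (20.92−17.42) = 0.02 − 3.50 = -3.48; fold change = 2^3.48 = 11.158
nvxE has the largest |ΔΔCt| = 4.99.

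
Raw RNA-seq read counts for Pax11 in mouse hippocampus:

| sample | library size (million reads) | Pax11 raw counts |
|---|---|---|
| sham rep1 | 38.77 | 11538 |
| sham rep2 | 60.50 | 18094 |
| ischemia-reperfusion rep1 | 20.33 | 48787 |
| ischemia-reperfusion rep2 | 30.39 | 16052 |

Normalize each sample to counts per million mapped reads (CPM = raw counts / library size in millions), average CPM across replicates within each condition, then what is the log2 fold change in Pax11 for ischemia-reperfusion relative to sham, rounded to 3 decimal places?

2.295

CPM(sham rep1) = 11538 / 38.77 = 297.6012
CPM(sham rep2) = 18094 / 60.50 = 299.0744
CPM(ischemia-reperfusion rep1) = 48787 / 20.33 = 2399.7541
CPM(ischemia-reperfusion rep2) = 16052 / 30.39 = 528.2001
mean CPM(sham) = 298.3378; mean CPM(ischemia-reperfusion) = 1463.9771
Fold change = 1463.9771 / 298.3378 = 4.90711
log2(4.90711) = 2.2949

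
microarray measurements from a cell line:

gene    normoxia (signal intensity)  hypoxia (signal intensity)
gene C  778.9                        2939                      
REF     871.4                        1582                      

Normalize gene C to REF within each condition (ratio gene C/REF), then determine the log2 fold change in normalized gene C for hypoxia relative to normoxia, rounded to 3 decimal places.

1.055

gene C/REF (normoxia) = 778.9 / 871.4 = 0.89385
gene C/REF (hypoxia) = 2939 / 1582 = 1.8578
Fold change = 1.8578 / 0.89385 = 2.0784
log2(2.0784) = 1.0555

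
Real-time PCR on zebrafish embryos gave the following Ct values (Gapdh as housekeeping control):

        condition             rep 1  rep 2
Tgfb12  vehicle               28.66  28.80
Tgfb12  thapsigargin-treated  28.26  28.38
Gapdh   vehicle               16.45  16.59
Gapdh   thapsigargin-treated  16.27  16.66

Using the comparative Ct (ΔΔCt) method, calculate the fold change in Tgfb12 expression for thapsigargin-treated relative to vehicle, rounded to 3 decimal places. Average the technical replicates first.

Mean Ct: Tgfb12 vehicle 28.730; Tgfb12 thapsigargin-treated 28.320; Gapdh vehicle 16.520; Gapdh thapsigargin-treated 16.465
ΔCt(vehicle) = 28.730 − 16.520 = 12.210
ΔCt(thapsigargin-treated) = 28.320 − 16.465 = 11.855
ΔΔCt = 11.855 − 12.210 = -0.355
Fold change = 2^(−(-0.355)) = 2^0.355 = 1.2790

1.279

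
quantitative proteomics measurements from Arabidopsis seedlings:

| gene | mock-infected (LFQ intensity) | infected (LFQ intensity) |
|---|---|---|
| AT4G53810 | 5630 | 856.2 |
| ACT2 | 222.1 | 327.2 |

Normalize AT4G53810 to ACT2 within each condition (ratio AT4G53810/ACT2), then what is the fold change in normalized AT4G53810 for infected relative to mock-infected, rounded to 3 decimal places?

AT4G53810/ACT2 (mock-infected) = 5630 / 222.1 = 25.349
AT4G53810/ACT2 (infected) = 856.2 / 327.2 = 2.6167
Fold change = 2.6167 / 25.349 = 0.1032

0.103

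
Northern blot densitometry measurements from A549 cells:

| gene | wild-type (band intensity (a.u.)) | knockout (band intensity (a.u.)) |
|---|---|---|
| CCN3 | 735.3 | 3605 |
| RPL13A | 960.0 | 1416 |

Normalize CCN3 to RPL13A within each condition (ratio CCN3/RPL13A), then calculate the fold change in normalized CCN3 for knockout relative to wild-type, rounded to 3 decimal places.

CCN3/RPL13A (wild-type) = 735.3 / 960.0 = 0.76594
CCN3/RPL13A (knockout) = 3605 / 1416 = 2.5459
Fold change = 2.5459 / 0.76594 = 3.3239

3.324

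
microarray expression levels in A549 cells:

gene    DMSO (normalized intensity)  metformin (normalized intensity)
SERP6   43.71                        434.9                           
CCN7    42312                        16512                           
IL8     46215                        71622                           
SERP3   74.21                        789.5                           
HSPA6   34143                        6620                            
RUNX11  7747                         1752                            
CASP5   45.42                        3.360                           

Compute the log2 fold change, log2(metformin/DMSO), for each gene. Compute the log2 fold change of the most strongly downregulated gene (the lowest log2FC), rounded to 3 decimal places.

-3.757

log2(434.9/43.71) = 3.315  (SERP6)
log2(16512/42312) = -1.358  (CCN7)
log2(71622/46215) = 0.632  (IL8)
log2(789.5/74.21) = 3.411  (SERP3)
log2(6620/34143) = -2.367  (HSPA6)
log2(1752/7747) = -2.145  (RUNX11)
log2(3.360/45.42) = -3.757  (CASP5)
CASP5 is most strongly downregulated.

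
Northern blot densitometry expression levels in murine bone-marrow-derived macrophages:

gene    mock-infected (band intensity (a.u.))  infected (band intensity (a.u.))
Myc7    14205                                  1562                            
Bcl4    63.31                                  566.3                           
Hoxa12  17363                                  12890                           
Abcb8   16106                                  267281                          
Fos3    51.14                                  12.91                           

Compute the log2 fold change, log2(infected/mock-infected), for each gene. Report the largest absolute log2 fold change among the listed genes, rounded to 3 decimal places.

4.053

log2(1562/14205) = -3.185  (Myc7)
log2(566.3/63.31) = 3.161  (Bcl4)
log2(12890/17363) = -0.430  (Hoxa12)
log2(267281/16106) = 4.053  (Abcb8)
log2(12.91/51.14) = -1.986  (Fos3)
The largest magnitude belongs to Abcb8.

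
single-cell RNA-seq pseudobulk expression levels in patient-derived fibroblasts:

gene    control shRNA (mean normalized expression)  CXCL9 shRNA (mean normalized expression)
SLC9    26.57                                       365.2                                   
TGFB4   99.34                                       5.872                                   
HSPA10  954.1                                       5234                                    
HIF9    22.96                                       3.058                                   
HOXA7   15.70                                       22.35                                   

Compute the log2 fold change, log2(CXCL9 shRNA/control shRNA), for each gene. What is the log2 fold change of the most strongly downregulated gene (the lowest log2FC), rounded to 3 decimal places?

-4.080

log2(365.2/26.57) = 3.781  (SLC9)
log2(5.872/99.34) = -4.080  (TGFB4)
log2(5234/954.1) = 2.456  (HSPA10)
log2(3.058/22.96) = -2.908  (HIF9)
log2(22.35/15.70) = 0.510  (HOXA7)
TGFB4 is most strongly downregulated.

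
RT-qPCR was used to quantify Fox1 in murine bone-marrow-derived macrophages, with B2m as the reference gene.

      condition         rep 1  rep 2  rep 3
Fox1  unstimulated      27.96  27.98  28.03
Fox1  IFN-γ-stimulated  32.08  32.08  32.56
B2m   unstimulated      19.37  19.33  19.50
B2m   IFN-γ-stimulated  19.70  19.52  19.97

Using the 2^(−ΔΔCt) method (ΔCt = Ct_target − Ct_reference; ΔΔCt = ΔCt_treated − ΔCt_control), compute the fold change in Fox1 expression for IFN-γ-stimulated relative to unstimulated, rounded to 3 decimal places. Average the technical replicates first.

0.066

Mean Ct: Fox1 unstimulated 27.990; Fox1 IFN-γ-stimulated 32.240; B2m unstimulated 19.400; B2m IFN-γ-stimulated 19.730
ΔCt(unstimulated) = 27.990 − 19.400 = 8.590
ΔCt(IFN-γ-stimulated) = 32.240 − 19.730 = 12.510
ΔΔCt = 12.510 − 8.590 = 3.920
Fold change = 2^(−3.920) = 0.0661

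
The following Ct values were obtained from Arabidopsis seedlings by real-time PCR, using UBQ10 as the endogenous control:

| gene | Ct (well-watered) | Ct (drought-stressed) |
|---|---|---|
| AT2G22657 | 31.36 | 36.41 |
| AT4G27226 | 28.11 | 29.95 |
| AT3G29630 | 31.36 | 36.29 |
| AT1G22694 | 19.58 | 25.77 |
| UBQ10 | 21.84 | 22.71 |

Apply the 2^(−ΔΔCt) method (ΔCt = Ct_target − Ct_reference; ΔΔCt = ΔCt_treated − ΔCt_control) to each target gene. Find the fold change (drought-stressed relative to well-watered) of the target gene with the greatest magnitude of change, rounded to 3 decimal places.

AT2G22657: ΔΔCt = (36.41−22.71) − (31.36−21.84) = 13.70 − 9.52 = 4.18; fold change = 2^-4.18 = 0.055
AT4G27226: ΔΔCt = (29.95−22.71) − (28.11−21.84) = 7.24 − 6.27 = 0.97; fold change = 2^-0.97 = 0.511
AT3G29630: ΔΔCt = (36.29−22.71) − (31.36−21.84) = 13.58 − 9.52 = 4.06; fold change = 2^-4.06 = 0.060
AT1G22694: ΔΔCt = (25.77−22.71) − (19.58−21.84) = 3.06 − (-2.26) = 5.32; fold change = 2^-5.32 = 0.025
AT1G22694 has the largest |ΔΔCt| = 5.32.

0.025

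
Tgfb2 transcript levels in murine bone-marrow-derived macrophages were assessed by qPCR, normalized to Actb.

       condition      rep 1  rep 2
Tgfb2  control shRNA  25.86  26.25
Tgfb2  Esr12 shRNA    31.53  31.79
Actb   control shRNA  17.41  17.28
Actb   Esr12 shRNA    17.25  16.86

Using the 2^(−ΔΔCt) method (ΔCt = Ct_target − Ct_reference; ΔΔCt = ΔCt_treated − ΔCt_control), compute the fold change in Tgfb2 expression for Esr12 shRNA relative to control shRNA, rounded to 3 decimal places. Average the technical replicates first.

0.017

Mean Ct: Tgfb2 control shRNA 26.055; Tgfb2 Esr12 shRNA 31.660; Actb control shRNA 17.345; Actb Esr12 shRNA 17.055
ΔCt(control shRNA) = 26.055 − 17.345 = 8.710
ΔCt(Esr12 shRNA) = 31.660 − 17.055 = 14.605
ΔΔCt = 14.605 − 8.710 = 5.895
Fold change = 2^(−5.895) = 0.0168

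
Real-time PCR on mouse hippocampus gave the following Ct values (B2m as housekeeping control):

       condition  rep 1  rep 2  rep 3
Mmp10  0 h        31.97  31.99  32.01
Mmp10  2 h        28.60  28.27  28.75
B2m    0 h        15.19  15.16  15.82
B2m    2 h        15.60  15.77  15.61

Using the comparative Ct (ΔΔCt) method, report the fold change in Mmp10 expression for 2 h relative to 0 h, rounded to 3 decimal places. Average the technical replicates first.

Mean Ct: Mmp10 0 h 31.990; Mmp10 2 h 28.540; B2m 0 h 15.390; B2m 2 h 15.660
ΔCt(0 h) = 31.990 − 15.390 = 16.600
ΔCt(2 h) = 28.540 − 15.660 = 12.880
ΔΔCt = 12.880 − 16.600 = -3.720
Fold change = 2^(−(-3.720)) = 2^3.720 = 13.1775

13.177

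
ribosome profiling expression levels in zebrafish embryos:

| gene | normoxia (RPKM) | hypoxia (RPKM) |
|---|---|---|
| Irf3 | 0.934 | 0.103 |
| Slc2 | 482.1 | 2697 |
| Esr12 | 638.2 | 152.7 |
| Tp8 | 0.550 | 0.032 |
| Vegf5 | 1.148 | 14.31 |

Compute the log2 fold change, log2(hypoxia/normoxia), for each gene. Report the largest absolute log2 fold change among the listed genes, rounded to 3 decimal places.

4.103

log2(0.103/0.934) = -3.181  (Irf3)
log2(2697/482.1) = 2.484  (Slc2)
log2(152.7/638.2) = -2.063  (Esr12)
log2(0.032/0.550) = -4.103  (Tp8)
log2(14.31/1.148) = 3.640  (Vegf5)
The largest magnitude belongs to Tp8.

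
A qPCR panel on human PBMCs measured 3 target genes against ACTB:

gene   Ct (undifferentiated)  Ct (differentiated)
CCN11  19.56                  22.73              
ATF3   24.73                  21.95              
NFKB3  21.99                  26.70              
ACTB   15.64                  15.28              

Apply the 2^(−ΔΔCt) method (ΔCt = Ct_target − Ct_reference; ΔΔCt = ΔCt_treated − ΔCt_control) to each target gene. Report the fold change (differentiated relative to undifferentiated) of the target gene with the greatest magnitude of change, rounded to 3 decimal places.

0.030

CCN11: ΔΔCt = (22.73−15.28) − (19.56−15.64) = 7.45 − 3.92 = 3.53; fold change = 2^-3.53 = 0.087
ATF3: ΔΔCt = (21.95−15.28) − (24.73−15.64) = 6.67 − 9.09 = -2.42; fold change = 2^2.42 = 5.352
NFKB3: ΔΔCt = (26.70−15.28) − (21.99−15.64) = 11.42 − 6.35 = 5.07; fold change = 2^-5.07 = 0.030
NFKB3 has the largest |ΔΔCt| = 5.07.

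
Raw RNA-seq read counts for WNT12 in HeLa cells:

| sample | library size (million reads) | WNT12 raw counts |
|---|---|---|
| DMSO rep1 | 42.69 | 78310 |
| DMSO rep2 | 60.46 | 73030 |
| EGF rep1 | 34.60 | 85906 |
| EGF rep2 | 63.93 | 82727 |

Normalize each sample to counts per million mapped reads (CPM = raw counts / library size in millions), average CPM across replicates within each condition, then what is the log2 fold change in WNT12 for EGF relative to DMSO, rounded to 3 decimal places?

CPM(DMSO rep1) = 78310 / 42.69 = 1834.3874
CPM(DMSO rep2) = 73030 / 60.46 = 1207.9061
CPM(EGF rep1) = 85906 / 34.60 = 2482.8324
CPM(EGF rep2) = 82727 / 63.93 = 1294.0247
mean CPM(DMSO) = 1521.1467; mean CPM(EGF) = 1888.4285
Fold change = 1888.4285 / 1521.1467 = 1.24145
log2(1.24145) = 0.3120

0.312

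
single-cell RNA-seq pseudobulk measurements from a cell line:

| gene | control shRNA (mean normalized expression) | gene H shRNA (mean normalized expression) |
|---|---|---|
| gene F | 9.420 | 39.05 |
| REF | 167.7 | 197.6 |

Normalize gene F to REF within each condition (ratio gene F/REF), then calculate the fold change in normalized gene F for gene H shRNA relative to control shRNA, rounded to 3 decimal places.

gene F/REF (control shRNA) = 9.420 / 167.7 = 0.056172
gene F/REF (gene H shRNA) = 39.05 / 197.6 = 0.19762
Fold change = 0.19762 / 0.056172 = 3.5182

3.518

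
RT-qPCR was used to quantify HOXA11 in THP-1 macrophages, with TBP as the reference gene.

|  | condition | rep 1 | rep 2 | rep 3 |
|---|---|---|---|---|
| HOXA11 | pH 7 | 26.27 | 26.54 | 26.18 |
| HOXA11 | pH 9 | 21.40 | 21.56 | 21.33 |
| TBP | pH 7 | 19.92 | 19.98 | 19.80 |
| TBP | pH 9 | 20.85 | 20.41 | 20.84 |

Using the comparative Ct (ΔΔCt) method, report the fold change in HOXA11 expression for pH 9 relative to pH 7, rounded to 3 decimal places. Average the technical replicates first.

51.984

Mean Ct: HOXA11 pH 7 26.330; HOXA11 pH 9 21.430; TBP pH 7 19.900; TBP pH 9 20.700
ΔCt(pH 7) = 26.330 − 19.900 = 6.430
ΔCt(pH 9) = 21.430 − 20.700 = 0.730
ΔΔCt = 0.730 − 6.430 = -5.700
Fold change = 2^(−(-5.700)) = 2^5.700 = 51.9842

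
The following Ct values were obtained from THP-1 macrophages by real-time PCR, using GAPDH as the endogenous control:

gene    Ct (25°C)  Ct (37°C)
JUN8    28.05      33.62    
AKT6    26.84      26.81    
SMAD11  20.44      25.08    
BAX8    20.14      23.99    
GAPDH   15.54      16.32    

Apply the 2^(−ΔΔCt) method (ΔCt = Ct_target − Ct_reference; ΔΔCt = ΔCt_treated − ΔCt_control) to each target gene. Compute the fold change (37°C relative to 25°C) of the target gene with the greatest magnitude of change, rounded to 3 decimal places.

JUN8: ΔΔCt = (33.62−16.32) − (28.05−15.54) = 17.30 − 12.51 = 4.79; fold change = 2^-4.79 = 0.036
AKT6: ΔΔCt = (26.81−16.32) − (26.84−15.54) = 10.49 − 11.30 = -0.81; fold change = 2^0.81 = 1.753
SMAD11: ΔΔCt = (25.08−16.32) − (20.44−15.54) = 8.76 − 4.90 = 3.86; fold change = 2^-3.86 = 0.069
BAX8: ΔΔCt = (23.99−16.32) − (20.14−15.54) = 7.67 − 4.60 = 3.07; fold change = 2^-3.07 = 0.119
JUN8 has the largest |ΔΔCt| = 4.79.

0.036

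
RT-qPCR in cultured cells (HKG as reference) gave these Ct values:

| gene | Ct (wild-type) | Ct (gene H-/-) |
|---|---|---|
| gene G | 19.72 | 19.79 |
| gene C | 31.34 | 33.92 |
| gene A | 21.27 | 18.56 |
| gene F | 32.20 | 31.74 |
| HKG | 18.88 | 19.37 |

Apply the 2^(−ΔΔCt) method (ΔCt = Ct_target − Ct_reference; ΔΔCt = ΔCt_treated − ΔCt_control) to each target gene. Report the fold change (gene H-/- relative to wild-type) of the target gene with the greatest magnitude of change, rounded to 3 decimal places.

gene G: ΔΔCt = (19.79−19.37) − (19.72−18.88) = 0.42 − 0.84 = -0.42; fold change = 2^0.42 = 1.338
gene C: ΔΔCt = (33.92−19.37) − (31.34−18.88) = 14.55 − 12.46 = 2.09; fold change = 2^-2.09 = 0.235
gene A: ΔΔCt = (18.56−19.37) − (21.27−18.88) = -0.81 − 2.39 = -3.20; fold change = 2^3.20 = 9.190
gene F: ΔΔCt = (31.74−19.37) − (32.20−18.88) = 12.37 − 13.32 = -0.95; fold change = 2^0.95 = 1.932
gene A has the largest |ΔΔCt| = 3.20.

9.190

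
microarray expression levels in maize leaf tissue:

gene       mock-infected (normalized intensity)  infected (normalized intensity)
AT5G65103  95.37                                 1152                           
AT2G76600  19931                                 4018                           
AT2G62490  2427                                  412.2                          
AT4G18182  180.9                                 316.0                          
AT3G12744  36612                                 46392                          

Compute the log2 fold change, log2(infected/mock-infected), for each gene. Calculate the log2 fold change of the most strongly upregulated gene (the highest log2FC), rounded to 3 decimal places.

3.594

log2(1152/95.37) = 3.594  (AT5G65103)
log2(4018/19931) = -2.310  (AT2G76600)
log2(412.2/2427) = -2.558  (AT2G62490)
log2(316.0/180.9) = 0.805  (AT4G18182)
log2(46392/36612) = 0.342  (AT3G12744)
AT5G65103 is most strongly upregulated.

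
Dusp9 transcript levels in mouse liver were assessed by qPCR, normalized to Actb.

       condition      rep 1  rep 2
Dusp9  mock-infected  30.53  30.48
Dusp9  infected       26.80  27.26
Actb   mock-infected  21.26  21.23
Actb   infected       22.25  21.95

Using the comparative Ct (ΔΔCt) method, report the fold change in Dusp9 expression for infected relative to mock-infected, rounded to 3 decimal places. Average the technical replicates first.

Mean Ct: Dusp9 mock-infected 30.505; Dusp9 infected 27.030; Actb mock-infected 21.245; Actb infected 22.100
ΔCt(mock-infected) = 30.505 − 21.245 = 9.260
ΔCt(infected) = 27.030 − 22.100 = 4.930
ΔΔCt = 4.930 − 9.260 = -4.330
Fold change = 2^(−(-4.330)) = 2^4.330 = 20.1122

20.112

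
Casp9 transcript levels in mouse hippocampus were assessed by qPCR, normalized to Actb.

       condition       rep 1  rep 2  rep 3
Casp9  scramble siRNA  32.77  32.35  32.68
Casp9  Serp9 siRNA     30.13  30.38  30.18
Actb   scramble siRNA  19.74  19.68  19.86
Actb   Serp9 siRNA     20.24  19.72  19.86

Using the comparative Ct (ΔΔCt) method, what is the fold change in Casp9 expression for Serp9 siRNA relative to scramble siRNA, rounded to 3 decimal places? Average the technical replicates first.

Mean Ct: Casp9 scramble siRNA 32.600; Casp9 Serp9 siRNA 30.230; Actb scramble siRNA 19.760; Actb Serp9 siRNA 19.940
ΔCt(scramble siRNA) = 32.600 − 19.760 = 12.840
ΔCt(Serp9 siRNA) = 30.230 − 19.940 = 10.290
ΔΔCt = 10.290 − 12.840 = -2.550
Fold change = 2^(−(-2.550)) = 2^2.550 = 5.8563

5.856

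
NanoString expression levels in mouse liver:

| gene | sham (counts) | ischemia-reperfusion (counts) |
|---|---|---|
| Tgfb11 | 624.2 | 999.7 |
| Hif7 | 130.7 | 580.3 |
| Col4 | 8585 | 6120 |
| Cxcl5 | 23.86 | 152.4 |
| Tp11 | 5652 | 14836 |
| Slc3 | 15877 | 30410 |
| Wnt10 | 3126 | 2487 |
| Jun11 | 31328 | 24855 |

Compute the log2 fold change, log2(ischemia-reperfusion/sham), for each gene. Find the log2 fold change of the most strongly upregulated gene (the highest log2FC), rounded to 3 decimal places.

log2(999.7/624.2) = 0.679  (Tgfb11)
log2(580.3/130.7) = 2.151  (Hif7)
log2(6120/8585) = -0.488  (Col4)
log2(152.4/23.86) = 2.675  (Cxcl5)
log2(14836/5652) = 1.392  (Tp11)
log2(30410/15877) = 0.938  (Slc3)
log2(2487/3126) = -0.330  (Wnt10)
log2(24855/31328) = -0.334  (Jun11)
Cxcl5 is most strongly upregulated.

2.675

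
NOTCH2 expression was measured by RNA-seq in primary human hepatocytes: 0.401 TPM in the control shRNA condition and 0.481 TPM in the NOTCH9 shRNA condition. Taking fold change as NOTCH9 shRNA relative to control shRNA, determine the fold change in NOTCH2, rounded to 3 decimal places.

1.200

Fold change = 0.481 / 0.401 = 1.1995
NOTCH2 is upregulated.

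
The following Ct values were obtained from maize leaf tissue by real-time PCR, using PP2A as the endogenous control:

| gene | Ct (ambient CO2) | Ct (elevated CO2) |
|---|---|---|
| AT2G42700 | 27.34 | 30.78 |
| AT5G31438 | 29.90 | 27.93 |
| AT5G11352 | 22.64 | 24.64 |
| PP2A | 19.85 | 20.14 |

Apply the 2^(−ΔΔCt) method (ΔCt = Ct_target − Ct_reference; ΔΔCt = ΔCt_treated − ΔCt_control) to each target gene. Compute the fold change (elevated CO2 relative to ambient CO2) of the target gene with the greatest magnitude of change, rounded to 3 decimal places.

AT2G42700: ΔΔCt = (30.78−20.14) − (27.34−19.85) = 10.64 − 7.49 = 3.15; fold change = 2^-3.15 = 0.113
AT5G31438: ΔΔCt = (27.93−20.14) − (29.90−19.85) = 7.79 − 10.05 = -2.26; fold change = 2^2.26 = 4.790
AT5G11352: ΔΔCt = (24.64−20.14) − (22.64−19.85) = 4.50 − 2.79 = 1.71; fold change = 2^-1.71 = 0.306
AT2G42700 has the largest |ΔΔCt| = 3.15.

0.113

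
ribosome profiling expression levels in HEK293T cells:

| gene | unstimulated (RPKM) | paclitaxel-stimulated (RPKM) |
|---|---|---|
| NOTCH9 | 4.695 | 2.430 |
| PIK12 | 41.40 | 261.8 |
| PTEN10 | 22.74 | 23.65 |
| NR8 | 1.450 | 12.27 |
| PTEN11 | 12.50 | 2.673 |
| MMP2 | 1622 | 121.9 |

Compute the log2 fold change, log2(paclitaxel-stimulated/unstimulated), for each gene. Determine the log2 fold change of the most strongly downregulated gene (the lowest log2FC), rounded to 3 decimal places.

log2(2.430/4.695) = -0.950  (NOTCH9)
log2(261.8/41.40) = 2.661  (PIK12)
log2(23.65/22.74) = 0.057  (PTEN10)
log2(12.27/1.450) = 3.081  (NR8)
log2(2.673/12.50) = -2.225  (PTEN11)
log2(121.9/1622) = -3.734  (MMP2)
MMP2 is most strongly downregulated.

-3.734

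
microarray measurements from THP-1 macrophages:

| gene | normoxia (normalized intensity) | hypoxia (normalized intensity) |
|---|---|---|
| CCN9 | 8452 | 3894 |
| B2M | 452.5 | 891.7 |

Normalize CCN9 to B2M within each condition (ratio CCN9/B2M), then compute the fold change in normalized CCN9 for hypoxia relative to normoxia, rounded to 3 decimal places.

CCN9/B2M (normoxia) = 8452 / 452.5 = 18.678
CCN9/B2M (hypoxia) = 3894 / 891.7 = 4.3669
Fold change = 4.3669 / 18.678 = 0.2338

0.234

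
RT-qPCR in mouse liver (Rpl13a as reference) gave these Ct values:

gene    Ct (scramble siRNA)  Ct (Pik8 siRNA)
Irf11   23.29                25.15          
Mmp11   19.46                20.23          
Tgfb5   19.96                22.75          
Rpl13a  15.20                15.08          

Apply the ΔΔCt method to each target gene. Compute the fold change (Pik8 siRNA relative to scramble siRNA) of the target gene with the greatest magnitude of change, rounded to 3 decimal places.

Irf11: ΔΔCt = (25.15−15.08) − (23.29−15.20) = 10.07 − 8.09 = 1.98; fold change = 2^-1.98 = 0.253
Mmp11: ΔΔCt = (20.23−15.08) − (19.46−15.20) = 5.15 − 4.26 = 0.89; fold change = 2^-0.89 = 0.540
Tgfb5: ΔΔCt = (22.75−15.08) − (19.96−15.20) = 7.67 − 4.76 = 2.91; fold change = 2^-2.91 = 0.133
Tgfb5 has the largest |ΔΔCt| = 2.91.

0.133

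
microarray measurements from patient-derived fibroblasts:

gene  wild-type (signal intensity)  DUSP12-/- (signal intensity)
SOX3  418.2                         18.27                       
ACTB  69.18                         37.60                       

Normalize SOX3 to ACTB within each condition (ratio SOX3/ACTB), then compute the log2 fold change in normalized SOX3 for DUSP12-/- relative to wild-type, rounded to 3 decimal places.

-3.637

SOX3/ACTB (wild-type) = 418.2 / 69.18 = 6.0451
SOX3/ACTB (DUSP12-/-) = 18.27 / 37.60 = 0.4859
Fold change = 0.4859 / 6.0451 = 0.0804
log2(0.0804) = -3.6370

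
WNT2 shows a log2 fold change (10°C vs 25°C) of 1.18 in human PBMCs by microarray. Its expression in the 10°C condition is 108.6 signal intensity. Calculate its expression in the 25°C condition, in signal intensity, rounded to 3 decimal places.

Fold change = 2^(1.18) = 2.2658
25°C expression = 108.6 / 2.2658 = 47.931

47.931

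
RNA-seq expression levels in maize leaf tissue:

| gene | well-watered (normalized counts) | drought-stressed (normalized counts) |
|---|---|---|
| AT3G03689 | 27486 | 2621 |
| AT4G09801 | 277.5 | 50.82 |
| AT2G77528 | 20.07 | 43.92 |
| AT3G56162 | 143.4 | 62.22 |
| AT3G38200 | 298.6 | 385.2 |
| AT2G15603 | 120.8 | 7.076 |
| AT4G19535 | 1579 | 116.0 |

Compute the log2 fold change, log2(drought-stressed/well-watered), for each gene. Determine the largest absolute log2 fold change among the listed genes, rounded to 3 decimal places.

log2(2621/27486) = -3.391  (AT3G03689)
log2(50.82/277.5) = -2.449  (AT4G09801)
log2(43.92/20.07) = 1.130  (AT2G77528)
log2(62.22/143.4) = -1.205  (AT3G56162)
log2(385.2/298.6) = 0.367  (AT3G38200)
log2(7.076/120.8) = -4.094  (AT2G15603)
log2(116.0/1579) = -3.767  (AT4G19535)
The largest magnitude belongs to AT2G15603.

4.094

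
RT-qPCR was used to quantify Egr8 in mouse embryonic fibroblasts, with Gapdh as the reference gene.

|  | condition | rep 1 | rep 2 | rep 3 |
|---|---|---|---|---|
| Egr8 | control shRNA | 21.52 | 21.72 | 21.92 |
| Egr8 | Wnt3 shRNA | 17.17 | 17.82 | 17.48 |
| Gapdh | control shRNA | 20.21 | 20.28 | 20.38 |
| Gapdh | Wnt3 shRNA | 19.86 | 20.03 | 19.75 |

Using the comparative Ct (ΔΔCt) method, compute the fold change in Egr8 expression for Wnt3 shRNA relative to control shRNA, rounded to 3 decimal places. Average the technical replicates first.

Mean Ct: Egr8 control shRNA 21.720; Egr8 Wnt3 shRNA 17.490; Gapdh control shRNA 20.290; Gapdh Wnt3 shRNA 19.880
ΔCt(control shRNA) = 21.720 − 20.290 = 1.430
ΔCt(Wnt3 shRNA) = 17.490 − 19.880 = -2.390
ΔΔCt = -2.390 − 1.430 = -3.820
Fold change = 2^(−(-3.820)) = 2^3.820 = 14.1232

14.123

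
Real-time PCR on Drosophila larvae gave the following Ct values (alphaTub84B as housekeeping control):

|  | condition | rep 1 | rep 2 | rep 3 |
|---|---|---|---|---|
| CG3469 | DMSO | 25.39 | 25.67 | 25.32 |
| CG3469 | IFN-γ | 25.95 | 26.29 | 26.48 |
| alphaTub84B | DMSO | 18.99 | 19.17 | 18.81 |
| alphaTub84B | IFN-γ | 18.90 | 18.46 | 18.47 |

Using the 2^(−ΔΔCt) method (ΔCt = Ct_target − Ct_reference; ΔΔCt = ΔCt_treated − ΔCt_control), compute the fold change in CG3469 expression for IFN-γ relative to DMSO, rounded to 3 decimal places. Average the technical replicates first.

0.448

Mean Ct: CG3469 DMSO 25.460; CG3469 IFN-γ 26.240; alphaTub84B DMSO 18.990; alphaTub84B IFN-γ 18.610
ΔCt(DMSO) = 25.460 − 18.990 = 6.470
ΔCt(IFN-γ) = 26.240 − 18.610 = 7.630
ΔΔCt = 7.630 − 6.470 = 1.160
Fold change = 2^(−1.160) = 0.4475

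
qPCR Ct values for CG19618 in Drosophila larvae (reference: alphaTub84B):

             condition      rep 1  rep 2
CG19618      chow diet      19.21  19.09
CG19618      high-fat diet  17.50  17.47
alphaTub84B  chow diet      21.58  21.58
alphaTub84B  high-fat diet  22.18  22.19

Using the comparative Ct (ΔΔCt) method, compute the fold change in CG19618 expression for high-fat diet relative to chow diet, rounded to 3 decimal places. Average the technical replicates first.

4.823

Mean Ct: CG19618 chow diet 19.150; CG19618 high-fat diet 17.485; alphaTub84B chow diet 21.580; alphaTub84B high-fat diet 22.185
ΔCt(chow diet) = 19.150 − 21.580 = -2.430
ΔCt(high-fat diet) = 17.485 − 22.185 = -4.700
ΔΔCt = -4.700 − (-2.430) = -2.270
Fold change = 2^(−(-2.270)) = 2^2.270 = 4.8232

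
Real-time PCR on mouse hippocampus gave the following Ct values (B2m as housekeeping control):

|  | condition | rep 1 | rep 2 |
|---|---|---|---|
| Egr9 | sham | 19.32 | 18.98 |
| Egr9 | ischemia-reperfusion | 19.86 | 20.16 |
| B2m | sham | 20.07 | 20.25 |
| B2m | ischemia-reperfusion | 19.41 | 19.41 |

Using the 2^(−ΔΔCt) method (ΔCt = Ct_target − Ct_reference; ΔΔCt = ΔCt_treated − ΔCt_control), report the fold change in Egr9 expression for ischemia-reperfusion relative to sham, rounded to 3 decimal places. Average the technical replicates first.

0.328

Mean Ct: Egr9 sham 19.150; Egr9 ischemia-reperfusion 20.010; B2m sham 20.160; B2m ischemia-reperfusion 19.410
ΔCt(sham) = 19.150 − 20.160 = -1.010
ΔCt(ischemia-reperfusion) = 20.010 − 19.410 = 0.600
ΔΔCt = 0.600 − (-1.010) = 1.610
Fold change = 2^(−1.610) = 0.3276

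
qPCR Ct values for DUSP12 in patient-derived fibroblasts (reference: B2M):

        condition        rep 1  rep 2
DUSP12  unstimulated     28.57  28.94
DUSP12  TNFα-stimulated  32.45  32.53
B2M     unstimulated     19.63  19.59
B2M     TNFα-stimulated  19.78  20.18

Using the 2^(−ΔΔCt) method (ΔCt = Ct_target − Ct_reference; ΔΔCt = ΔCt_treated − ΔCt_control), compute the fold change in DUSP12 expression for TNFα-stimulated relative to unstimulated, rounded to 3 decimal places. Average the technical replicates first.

0.097

Mean Ct: DUSP12 unstimulated 28.755; DUSP12 TNFα-stimulated 32.490; B2M unstimulated 19.610; B2M TNFα-stimulated 19.980
ΔCt(unstimulated) = 28.755 − 19.610 = 9.145
ΔCt(TNFα-stimulated) = 32.490 − 19.980 = 12.510
ΔΔCt = 12.510 − 9.145 = 3.365
Fold change = 2^(−3.365) = 0.0971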